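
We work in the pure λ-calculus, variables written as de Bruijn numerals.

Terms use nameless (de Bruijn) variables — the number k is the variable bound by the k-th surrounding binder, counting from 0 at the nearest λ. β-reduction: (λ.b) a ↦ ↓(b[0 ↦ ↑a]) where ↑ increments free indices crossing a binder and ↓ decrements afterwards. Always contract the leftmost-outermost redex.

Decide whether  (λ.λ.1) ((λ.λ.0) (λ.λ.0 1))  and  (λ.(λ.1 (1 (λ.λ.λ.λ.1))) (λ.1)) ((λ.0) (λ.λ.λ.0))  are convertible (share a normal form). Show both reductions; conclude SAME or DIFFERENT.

Term A:
  start: (λ.λ.1) ((λ.λ.0) (λ.λ.0 1))
  step 1: λ.(λ.λ.0) (λ.λ.0 1)
  step 2: λ.λ.0

Term B:
  start: (λ.(λ.1 (1 (λ.λ.λ.λ.1))) (λ.1)) ((λ.0) (λ.λ.λ.0))
  step 1: (λ.(λ.0) (λ.λ.λ.0) ((λ.0) (λ.λ.λ.0) (λ.λ.λ.λ.1))) (λ.(λ.0) (λ.λ.λ.0))
  step 2: (λ.0) (λ.λ.λ.0) ((λ.0) (λ.λ.λ.0) (λ.λ.λ.λ.1))
  step 3: (λ.λ.λ.0) ((λ.0) (λ.λ.λ.0) (λ.λ.λ.λ.1))
  step 4: λ.λ.0

Answer: SAME — A ⇓ λ.λ.0, B ⇓ λ.λ.0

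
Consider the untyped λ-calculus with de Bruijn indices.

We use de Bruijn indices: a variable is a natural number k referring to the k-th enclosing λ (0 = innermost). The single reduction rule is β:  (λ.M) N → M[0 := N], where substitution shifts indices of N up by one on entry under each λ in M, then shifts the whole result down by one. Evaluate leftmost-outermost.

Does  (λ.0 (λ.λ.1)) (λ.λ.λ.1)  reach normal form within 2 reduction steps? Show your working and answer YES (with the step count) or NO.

Answer: YES — reaches normal form λ.λ.1 in 2 ≤ 2 steps

Working:
  start: (λ.0 (λ.λ.1)) (λ.λ.λ.1)
  step 1: (λ.λ.λ.1) (λ.λ.1)
  step 2: λ.λ.1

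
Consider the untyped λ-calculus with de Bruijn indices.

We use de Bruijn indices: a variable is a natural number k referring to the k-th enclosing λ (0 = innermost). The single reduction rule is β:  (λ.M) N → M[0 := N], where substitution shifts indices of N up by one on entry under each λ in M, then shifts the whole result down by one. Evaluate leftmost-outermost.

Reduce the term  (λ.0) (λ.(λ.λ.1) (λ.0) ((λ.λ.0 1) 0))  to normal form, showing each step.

Answer: normal form = λ.λ.0  (in 3 steps)

Reduction:
  start: (λ.0) (λ.(λ.λ.1) (λ.0) ((λ.λ.0 1) 0))
  →1  λ.(λ.λ.1) (λ.0) ((λ.λ.0 1) 0)
  →2  λ.(λ.λ.0) ((λ.λ.0 1) 0)
  →3  λ.λ.0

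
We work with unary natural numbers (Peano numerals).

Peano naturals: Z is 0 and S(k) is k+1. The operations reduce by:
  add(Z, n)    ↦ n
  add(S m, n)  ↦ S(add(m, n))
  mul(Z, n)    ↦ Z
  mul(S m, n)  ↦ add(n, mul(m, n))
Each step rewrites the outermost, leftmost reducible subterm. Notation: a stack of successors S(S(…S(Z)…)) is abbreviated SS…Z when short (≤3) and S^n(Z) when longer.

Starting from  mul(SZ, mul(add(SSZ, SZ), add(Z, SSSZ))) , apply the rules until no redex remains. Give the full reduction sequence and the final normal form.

Answer: normal form = S^9(Z)  (in 34 steps)

Derivation:
  start: mul(SZ, mul(add(SSZ, SZ), add(Z, SSSZ)))
  step 1: add(mul(add(SSZ, SZ), add(Z, SSSZ)), mul(Z, mul(add(SSZ, SZ), add(Z, SSSZ))))
  step 2: add(mul(S(add(SZ, SZ)), add(Z, SSSZ)), mul(Z, mul(add(SSZ, SZ), add(Z, SSSZ))))
  step 3: add(add(add(Z, SSSZ), mul(add(SZ, SZ), add(Z, SSSZ))), mul(Z, mul(add(SSZ, SZ), add(Z, SSSZ))))
  step 4: add(add(SSSZ, mul(add(SZ, SZ), add(Z, SSSZ))), mul(Z, mul(add(SSZ, SZ), add(Z, SSSZ))))
  step 5: add(S(add(SSZ, mul(add(SZ, SZ), add(Z, SSSZ)))), mul(Z, mul(add(SSZ, SZ), add(Z, SSSZ))))
  step 6: S(add(add(SSZ, mul(add(SZ, SZ), add(Z, SSSZ))), mul(Z, mul(add(SSZ, SZ), add(Z, SSSZ)))))
  step 7: S(add(S(add(SZ, mul(add(SZ, SZ), add(Z, SSSZ)))), mul(Z, mul(add(SSZ, SZ), add(Z, SSSZ)))))
  step 8: S(S(add(add(SZ, mul(add(SZ, SZ), add(Z, SSSZ))), mul(Z, mul(add(SSZ, SZ), add(Z, SSSZ))))))
  step 9: S(S(add(S(add(Z, mul(add(SZ, SZ), add(Z, SSSZ)))), mul(Z, mul(add(SSZ, SZ), add(Z, SSSZ))))))
  step 10: S(S(S(add(add(Z, mul(add(SZ, SZ), add(Z, SSSZ))), mul(Z, mul(add(SSZ, SZ), add(Z, SSSZ)))))))
  step 11: S(S(S(add(mul(add(SZ, SZ), add(Z, SSSZ)), mul(Z, mul(add(SSZ, SZ), add(Z, SSSZ)))))))
  step 12: S(S(S(add(mul(S(add(Z, SZ)), add(Z, SSSZ)), mul(Z, mul(add(SSZ, SZ), add(Z, SSSZ)))))))
  step 13: S(S(S(add(add(add(Z, SSSZ), mul(add(Z, SZ), add(Z, SSSZ))), mul(Z, mul(add(SSZ, SZ), add(Z, SSSZ)))))))
  step 14: S(S(S(add(add(SSSZ, mul(add(Z, SZ), add(Z, SSSZ))), mul(Z, mul(add(SSZ, SZ), add(Z, SSSZ)))))))
  step 15: S(S(S(add(S(add(SSZ, mul(add(Z, SZ), add(Z, SSSZ)))), mul(Z, mul(add(SSZ, SZ), add(Z, SSSZ)))))))
  step 16: S(S(S(S(add(add(SSZ, mul(add(Z, SZ), add(Z, SSSZ))), mul(Z, mul(add(SSZ, SZ), add(Z, SSSZ))))))))
  step 17: S(S(S(S(add(S(add(SZ, mul(add(Z, SZ), add(Z, SSSZ)))), mul(Z, mul(add(SSZ, SZ), add(Z, SSSZ))))))))
  step 18: S(S(S(S(S(add(add(SZ, mul(add(Z, SZ), add(Z, SSSZ))), mul(Z, mul(add(SSZ, SZ), add(Z, SSSZ)))))))))
  step 19: S(S(S(S(S(add(S(add(Z, mul(add(Z, SZ), add(Z, SSSZ)))), mul(Z, mul(add(SSZ, SZ), add(Z, SSSZ)))))))))
  step 20: S(S(S(S(S(S(add(add(Z, mul(add(Z, SZ), add(Z, SSSZ))), mul(Z, mul(add(SSZ, SZ), add(Z, SSSZ))))))))))
  step 21: S(S(S(S(S(S(add(mul(add(Z, SZ), add(Z, SSSZ)), mul(Z, mul(add(SSZ, SZ), add(Z, SSSZ))))))))))
  step 22: S(S(S(S(S(S(add(mul(SZ, add(Z, SSSZ)), mul(Z, mul(add(SSZ, SZ), add(Z, SSSZ))))))))))
  step 23: S(S(S(S(S(S(add(add(add(Z, SSSZ), mul(Z, add(Z, SSSZ))), mul(Z, mul(add(SSZ, SZ), add(Z, SSSZ))))))))))
  step 24: S(S(S(S(S(S(add(add(SSSZ, mul(Z, add(Z, SSSZ))), mul(Z, mul(add(SSZ, SZ), add(Z, SSSZ))))))))))
  step 25: S(S(S(S(S(S(add(S(add(SSZ, mul(Z, add(Z, SSSZ)))), mul(Z, mul(add(SSZ, SZ), add(Z, SSSZ))))))))))
  step 26: S(S(S(S(S(S(S(add(add(SSZ, mul(Z, add(Z, SSSZ))), mul(Z, mul(add(SSZ, SZ), add(Z, SSSZ)))))))))))
  step 27: S(S(S(S(S(S(S(add(S(add(SZ, mul(Z, add(Z, SSSZ)))), mul(Z, mul(add(SSZ, SZ), add(Z, SSSZ)))))))))))
  step 28: S(S(S(S(S(S(S(S(add(add(SZ, mul(Z, add(Z, SSSZ))), mul(Z, mul(add(SSZ, SZ), add(Z, SSSZ))))))))))))
  step 29: S(S(S(S(S(S(S(S(add(S(add(Z, mul(Z, add(Z, SSSZ)))), mul(Z, mul(add(SSZ, SZ), add(Z, SSSZ))))))))))))
  step 30: S(S(S(S(S(S(S(S(S(add(add(Z, mul(Z, add(Z, SSSZ))), mul(Z, mul(add(SSZ, SZ), add(Z, SSSZ)))))))))))))
  step 31: S(S(S(S(S(S(S(S(S(add(mul(Z, add(Z, SSSZ)), mul(Z, mul(add(SSZ, SZ), add(Z, SSSZ)))))))))))))
  step 32: S(S(S(S(S(S(S(S(S(add(Z, mul(Z, mul(add(SSZ, SZ), add(Z, SSSZ)))))))))))))
  step 33: S(S(S(S(S(S(S(S(S(mul(Z, mul(add(SSZ, SZ), add(Z, SSSZ))))))))))))
  step 34: S^9(Z)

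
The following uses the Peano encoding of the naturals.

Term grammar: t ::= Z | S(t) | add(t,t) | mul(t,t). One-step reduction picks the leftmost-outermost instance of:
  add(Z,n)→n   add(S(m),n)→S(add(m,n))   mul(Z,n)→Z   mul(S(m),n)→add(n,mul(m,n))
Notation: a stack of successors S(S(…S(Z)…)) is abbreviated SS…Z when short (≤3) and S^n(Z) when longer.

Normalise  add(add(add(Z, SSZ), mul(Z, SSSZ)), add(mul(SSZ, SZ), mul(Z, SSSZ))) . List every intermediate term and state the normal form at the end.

  start: add(add(add(Z, SSZ), mul(Z, SSSZ)), add(mul(SSZ, SZ), mul(Z, SSSZ)))
  step 1: add(add(SSZ, mul(Z, SSSZ)), add(mul(SSZ, SZ), mul(Z, SSSZ)))
  step 2: add(S(add(SZ, mul(Z, SSSZ))), add(mul(SSZ, SZ), mul(Z, SSSZ)))
  step 3: S(add(add(SZ, mul(Z, SSSZ)), add(mul(SSZ, SZ), mul(Z, SSSZ))))
  step 4: S(add(S(add(Z, mul(Z, SSSZ))), add(mul(SSZ, SZ), mul(Z, SSSZ))))
  step 5: S(S(add(add(Z, mul(Z, SSSZ)), add(mul(SSZ, SZ), mul(Z, SSSZ)))))
  step 6: S(S(add(mul(Z, SSSZ), add(mul(SSZ, SZ), mul(Z, SSSZ)))))
  step 7: S(S(add(Z, add(mul(SSZ, SZ), mul(Z, SSSZ)))))
  step 8: S(S(add(mul(SSZ, SZ), mul(Z, SSSZ))))
  step 9: S(S(add(add(SZ, mul(SZ, SZ)), mul(Z, SSSZ))))
  step 10: S(S(add(S(add(Z, mul(SZ, SZ))), mul(Z, SSSZ))))
  step 11: S(S(S(add(add(Z, mul(SZ, SZ)), mul(Z, SSSZ)))))
  step 12: S(S(S(add(mul(SZ, SZ), mul(Z, SSSZ)))))
  step 13: S(S(S(add(add(SZ, mul(Z, SZ)), mul(Z, SSSZ)))))
  step 14: S(S(S(add(S(add(Z, mul(Z, SZ))), mul(Z, SSSZ)))))
  step 15: S(S(S(S(add(add(Z, mul(Z, SZ)), mul(Z, SSSZ))))))
  step 16: S(S(S(S(add(mul(Z, SZ), mul(Z, SSSZ))))))
  step 17: S(S(S(S(add(Z, mul(Z, SSSZ))))))
  step 18: S(S(S(S(mul(Z, SSSZ)))))
  step 19: S^4(Z)

Answer: normal form = S^4(Z)  (in 19 steps)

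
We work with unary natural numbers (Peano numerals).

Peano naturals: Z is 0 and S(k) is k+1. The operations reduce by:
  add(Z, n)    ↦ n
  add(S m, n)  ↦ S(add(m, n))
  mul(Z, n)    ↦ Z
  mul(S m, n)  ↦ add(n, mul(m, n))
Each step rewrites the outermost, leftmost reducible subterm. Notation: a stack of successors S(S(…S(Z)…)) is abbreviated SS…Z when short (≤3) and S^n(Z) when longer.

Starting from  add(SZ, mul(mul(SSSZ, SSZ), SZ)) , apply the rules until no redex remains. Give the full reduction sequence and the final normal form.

Answer: normal form = S^7(Z)  (in 34 steps)

Working:
  start: add(SZ, mul(mul(SSSZ, SSZ), SZ))
  [1] S(add(Z, mul(mul(SSSZ, SSZ), SZ)))
  [2] S(mul(mul(SSSZ, SSZ), SZ))
  [3] S(mul(add(SSZ, mul(SSZ, SSZ)), SZ))
  [4] S(mul(S(add(SZ, mul(SSZ, SSZ))), SZ))
  [5] S(add(SZ, mul(add(SZ, mul(SSZ, SSZ)), SZ)))
  [6] S(S(add(Z, mul(add(SZ, mul(SSZ, SSZ)), SZ))))
  [7] S(S(mul(add(SZ, mul(SSZ, SSZ)), SZ)))
  [8] S(S(mul(S(add(Z, mul(SSZ, SSZ))), SZ)))
  [9] S(S(add(SZ, mul(add(Z, mul(SSZ, SSZ)), SZ))))
  [10] S(S(S(add(Z, mul(add(Z, mul(SSZ, SSZ)), SZ)))))
  [11] S(S(S(mul(add(Z, mul(SSZ, SSZ)), SZ))))
  [12] S(S(S(mul(mul(SSZ, SSZ), SZ))))
  [13] S(S(S(mul(add(SSZ, mul(SZ, SSZ)), SZ))))
  [14] S(S(S(mul(S(add(SZ, mul(SZ, SSZ))), SZ))))
  [15] S(S(S(add(SZ, mul(add(SZ, mul(SZ, SSZ)), SZ)))))
  [16] S(S(S(S(add(Z, mul(add(SZ, mul(SZ, SSZ)), SZ))))))
  [17] S(S(S(S(mul(add(SZ, mul(SZ, SSZ)), SZ)))))
  [18] S(S(S(S(mul(S(add(Z, mul(SZ, SSZ))), SZ)))))
  [19] S(S(S(S(add(SZ, mul(add(Z, mul(SZ, SSZ)), SZ))))))
  [20] S(S(S(S(S(add(Z, mul(add(Z, mul(SZ, SSZ)), SZ)))))))
  [21] S(S(S(S(S(mul(add(Z, mul(SZ, SSZ)), SZ))))))
  [22] S(S(S(S(S(mul(mul(SZ, SSZ), SZ))))))
  [23] S(S(S(S(S(mul(add(SSZ, mul(Z, SSZ)), SZ))))))
  [24] S(S(S(S(S(mul(S(add(SZ, mul(Z, SSZ))), SZ))))))
  [25] S(S(S(S(S(add(SZ, mul(add(SZ, mul(Z, SSZ)), SZ)))))))
  [26] S(S(S(S(S(S(add(Z, mul(add(SZ, mul(Z, SSZ)), SZ))))))))
  [27] S(S(S(S(S(S(mul(add(SZ, mul(Z, SSZ)), SZ)))))))
  [28] S(S(S(S(S(S(mul(S(add(Z, mul(Z, SSZ))), SZ)))))))
  [29] S(S(S(S(S(S(add(SZ, mul(add(Z, mul(Z, SSZ)), SZ))))))))
  [30] S(S(S(S(S(S(S(add(Z, mul(add(Z, mul(Z, SSZ)), SZ)))))))))
  [31] S(S(S(S(S(S(S(mul(add(Z, mul(Z, SSZ)), SZ))))))))
  [32] S(S(S(S(S(S(S(mul(mul(Z, SSZ), SZ))))))))
  [33] S(S(S(S(S(S(S(mul(Z, SZ))))))))
  [34] S^7(Z)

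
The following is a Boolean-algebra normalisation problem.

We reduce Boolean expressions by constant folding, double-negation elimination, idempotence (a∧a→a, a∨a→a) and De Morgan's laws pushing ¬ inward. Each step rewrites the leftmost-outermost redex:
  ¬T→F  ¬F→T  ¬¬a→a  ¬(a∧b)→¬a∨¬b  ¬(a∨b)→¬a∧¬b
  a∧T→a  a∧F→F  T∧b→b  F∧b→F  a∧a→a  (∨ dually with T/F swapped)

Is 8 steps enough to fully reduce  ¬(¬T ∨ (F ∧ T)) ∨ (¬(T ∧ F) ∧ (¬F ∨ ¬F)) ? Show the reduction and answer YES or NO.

  start: ¬(¬T ∨ (F ∧ T)) ∨ (¬(T ∧ F) ∧ (¬F ∨ ¬F))
  [1] (¬¬T ∧ ¬(F ∧ T)) ∨ (¬(T ∧ F) ∧ (¬F ∨ ¬F))
  [2] (T ∧ ¬(F ∧ T)) ∨ (¬(T ∧ F) ∧ (¬F ∨ ¬F))
  [3] ¬(F ∧ T) ∨ (¬(T ∧ F) ∧ (¬F ∨ ¬F))
  [4] (¬F ∨ ¬T) ∨ (¬(T ∧ F) ∧ (¬F ∨ ¬F))
  [5] (T ∨ ¬T) ∨ (¬(T ∧ F) ∧ (¬F ∨ ¬F))
  [6] T ∨ (¬(T ∧ F) ∧ (¬F ∨ ¬F))
  [7] T

Answer: YES — reaches normal form T in 7 ≤ 8 steps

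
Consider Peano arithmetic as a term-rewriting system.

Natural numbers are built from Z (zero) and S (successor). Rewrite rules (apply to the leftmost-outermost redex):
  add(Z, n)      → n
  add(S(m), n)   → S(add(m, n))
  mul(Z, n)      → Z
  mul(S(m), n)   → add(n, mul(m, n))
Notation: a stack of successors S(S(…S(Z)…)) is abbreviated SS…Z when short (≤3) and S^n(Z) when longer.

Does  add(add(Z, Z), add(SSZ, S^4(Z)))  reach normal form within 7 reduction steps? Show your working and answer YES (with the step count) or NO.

  start: add(add(Z, Z), add(SSZ, S^4(Z)))
  step 1: add(Z, add(SSZ, S^4(Z)))
  step 2: add(SSZ, S^4(Z))
  step 3: S(add(SZ, S^4(Z)))
  step 4: S(S(add(Z, S^4(Z))))
  step 5: S^6(Z)

Answer: YES — reaches normal form S^6(Z) in 5 ≤ 7 steps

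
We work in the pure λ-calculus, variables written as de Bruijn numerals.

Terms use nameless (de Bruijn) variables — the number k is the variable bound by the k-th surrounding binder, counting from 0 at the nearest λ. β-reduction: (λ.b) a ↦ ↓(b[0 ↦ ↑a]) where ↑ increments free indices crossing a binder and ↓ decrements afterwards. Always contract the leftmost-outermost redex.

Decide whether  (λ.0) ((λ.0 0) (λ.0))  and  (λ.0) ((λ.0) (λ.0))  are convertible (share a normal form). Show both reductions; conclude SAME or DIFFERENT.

Answer: SAME — A ⇓ λ.0, B ⇓ λ.0

Working:
Term A:
  start: (λ.0) ((λ.0 0) (λ.0))
  step 1: (λ.0 0) (λ.0)
  step 2: (λ.0) (λ.0)
  step 3: λ.0

Term B:
  start: (λ.0) ((λ.0) (λ.0))
  step 1: (λ.0) (λ.0)
  step 2: λ.0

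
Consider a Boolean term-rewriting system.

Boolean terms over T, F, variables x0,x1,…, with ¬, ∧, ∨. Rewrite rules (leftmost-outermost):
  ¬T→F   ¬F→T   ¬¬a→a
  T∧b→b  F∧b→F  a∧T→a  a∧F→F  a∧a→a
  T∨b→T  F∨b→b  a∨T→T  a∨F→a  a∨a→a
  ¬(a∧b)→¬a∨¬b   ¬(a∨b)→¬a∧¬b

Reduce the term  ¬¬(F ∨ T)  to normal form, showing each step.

  start: ¬¬(F ∨ T)
  →1  F ∨ T
  →2  T

Answer: normal form = T  (in 2 steps)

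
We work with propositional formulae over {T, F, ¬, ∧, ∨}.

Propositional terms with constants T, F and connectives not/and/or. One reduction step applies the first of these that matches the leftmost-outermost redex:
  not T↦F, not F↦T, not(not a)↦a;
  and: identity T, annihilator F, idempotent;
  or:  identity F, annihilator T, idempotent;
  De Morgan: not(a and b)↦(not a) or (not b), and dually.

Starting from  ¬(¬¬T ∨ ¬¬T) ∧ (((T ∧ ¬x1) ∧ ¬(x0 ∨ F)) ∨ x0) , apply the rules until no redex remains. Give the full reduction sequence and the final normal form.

Answer: normal form = F  (in 5 steps)

Derivation:
  start: ¬(¬¬T ∨ ¬¬T) ∧ (((T ∧ ¬x1) ∧ ¬(x0 ∨ F)) ∨ x0)
  →1  (¬¬¬T ∧ ¬¬¬T) ∧ (((T ∧ ¬x1) ∧ ¬(x0 ∨ F)) ∨ x0)
  →2  ¬¬¬T ∧ (((T ∧ ¬x1) ∧ ¬(x0 ∨ F)) ∨ x0)
  →3  ¬T ∧ (((T ∧ ¬x1) ∧ ¬(x0 ∨ F)) ∨ x0)
  →4  F ∧ (((T ∧ ¬x1) ∧ ¬(x0 ∨ F)) ∨ x0)
  →5  F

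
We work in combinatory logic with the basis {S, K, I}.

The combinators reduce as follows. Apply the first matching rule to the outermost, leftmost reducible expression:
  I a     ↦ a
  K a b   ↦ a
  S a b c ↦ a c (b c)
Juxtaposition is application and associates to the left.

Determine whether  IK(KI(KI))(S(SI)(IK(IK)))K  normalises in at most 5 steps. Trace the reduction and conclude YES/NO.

  start: IK(KI(KI))(S(SI)(IK(IK)))K
  →1  K(KI(KI))(S(SI)(IK(IK)))K
  →2  KI(KI)K
  →3  IK
  →4  K

Answer: YES — reaches normal form K in 4 ≤ 5 steps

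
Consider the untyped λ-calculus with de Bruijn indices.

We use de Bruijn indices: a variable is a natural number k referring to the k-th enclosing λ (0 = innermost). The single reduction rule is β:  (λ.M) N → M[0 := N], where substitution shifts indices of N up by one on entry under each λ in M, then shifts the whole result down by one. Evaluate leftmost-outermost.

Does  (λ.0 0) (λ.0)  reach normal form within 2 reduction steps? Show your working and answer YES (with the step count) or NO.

Answer: YES — reaches normal form λ.0 in 2 ≤ 2 steps

Working:
  start: (λ.0 0) (λ.0)
  →1  (λ.0) (λ.0)
  →2  λ.0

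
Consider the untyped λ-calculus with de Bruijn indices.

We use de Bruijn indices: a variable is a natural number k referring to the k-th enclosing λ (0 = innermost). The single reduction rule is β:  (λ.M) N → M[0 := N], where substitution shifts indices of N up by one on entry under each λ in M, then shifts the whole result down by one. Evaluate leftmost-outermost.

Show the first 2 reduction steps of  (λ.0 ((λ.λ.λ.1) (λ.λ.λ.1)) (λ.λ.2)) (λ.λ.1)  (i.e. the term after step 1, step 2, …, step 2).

Answer: after 2 steps: (λ.(λ.λ.λ.1) (λ.λ.λ.1)) (λ.λ.λ.λ.1)

Derivation:
  start: (λ.0 ((λ.λ.λ.1) (λ.λ.λ.1)) (λ.λ.2)) (λ.λ.1)
  →1  (λ.λ.1) ((λ.λ.λ.1) (λ.λ.λ.1)) (λ.λ.λ.λ.1)
  →2  (λ.(λ.λ.λ.1) (λ.λ.λ.1)) (λ.λ.λ.λ.1)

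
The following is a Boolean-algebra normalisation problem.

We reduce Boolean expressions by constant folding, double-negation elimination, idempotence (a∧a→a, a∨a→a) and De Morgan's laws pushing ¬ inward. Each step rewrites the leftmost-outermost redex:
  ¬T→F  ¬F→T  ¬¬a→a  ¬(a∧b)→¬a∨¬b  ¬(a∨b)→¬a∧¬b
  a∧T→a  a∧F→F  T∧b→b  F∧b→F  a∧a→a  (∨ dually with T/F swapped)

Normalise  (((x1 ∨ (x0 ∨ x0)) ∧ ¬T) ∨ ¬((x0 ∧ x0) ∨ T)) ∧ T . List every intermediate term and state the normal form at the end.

Answer: normal form = F  (in 10 steps)

Reduction:
  start: (((x1 ∨ (x0 ∨ x0)) ∧ ¬T) ∨ ¬((x0 ∧ x0) ∨ T)) ∧ T
  →1  ((x1 ∨ (x0 ∨ x0)) ∧ ¬T) ∨ ¬((x0 ∧ x0) ∨ T)
  →2  ((x1 ∨ x0) ∧ ¬T) ∨ ¬((x0 ∧ x0) ∨ T)
  →3  ((x1 ∨ x0) ∧ F) ∨ ¬((x0 ∧ x0) ∨ T)
  →4  F ∨ ¬((x0 ∧ x0) ∨ T)
  →5  ¬((x0 ∧ x0) ∨ T)
  →6  ¬(x0 ∧ x0) ∧ ¬T
  →7  (¬x0 ∨ ¬x0) ∧ ¬T
  →8  ¬x0 ∧ ¬T
  →9  ¬x0 ∧ F
  →10  F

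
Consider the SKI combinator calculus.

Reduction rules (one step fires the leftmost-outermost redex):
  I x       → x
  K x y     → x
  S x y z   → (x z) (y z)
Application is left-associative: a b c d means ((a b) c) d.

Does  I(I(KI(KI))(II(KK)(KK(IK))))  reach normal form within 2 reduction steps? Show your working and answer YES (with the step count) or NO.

  start: I(I(KI(KI))(II(KK)(KK(IK))))
  [1] I(KI(KI))(II(KK)(KK(IK)))
  [2] KI(KI)(II(KK)(KK(IK)))

Answer: NO — after 2 steps the term is KI(KI)(II(KK)(KK(IK))), not yet normal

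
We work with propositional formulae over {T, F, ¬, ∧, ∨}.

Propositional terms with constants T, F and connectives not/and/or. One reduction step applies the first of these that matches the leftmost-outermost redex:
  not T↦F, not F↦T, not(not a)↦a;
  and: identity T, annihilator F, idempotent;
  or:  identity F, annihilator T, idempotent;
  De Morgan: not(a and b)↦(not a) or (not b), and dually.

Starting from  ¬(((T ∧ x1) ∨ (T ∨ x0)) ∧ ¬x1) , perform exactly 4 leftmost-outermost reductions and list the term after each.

  start: ¬(((T ∧ x1) ∨ (T ∨ x0)) ∧ ¬x1)
  step 1: ¬((T ∧ x1) ∨ (T ∨ x0)) ∨ ¬¬x1
  step 2: (¬(T ∧ x1) ∧ ¬(T ∨ x0)) ∨ ¬¬x1
  step 3: ((¬T ∨ ¬x1) ∧ ¬(T ∨ x0)) ∨ ¬¬x1
  step 4: ((F ∨ ¬x1) ∧ ¬(T ∨ x0)) ∨ ¬¬x1

Answer: after 4 steps: ((F ∨ ¬x1) ∧ ¬(T ∨ x0)) ∨ ¬¬x1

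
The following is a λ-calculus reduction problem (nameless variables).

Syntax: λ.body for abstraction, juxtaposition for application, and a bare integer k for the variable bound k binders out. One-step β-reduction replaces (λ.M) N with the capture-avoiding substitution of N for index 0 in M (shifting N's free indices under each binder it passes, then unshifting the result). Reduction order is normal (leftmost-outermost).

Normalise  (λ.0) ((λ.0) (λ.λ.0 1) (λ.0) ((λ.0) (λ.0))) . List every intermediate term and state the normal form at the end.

  start: (λ.0) ((λ.0) (λ.λ.0 1) (λ.0) ((λ.0) (λ.0)))
  [1] (λ.0) (λ.λ.0 1) (λ.0) ((λ.0) (λ.0))
  [2] (λ.λ.0 1) (λ.0) ((λ.0) (λ.0))
  [3] (λ.0 (λ.0)) ((λ.0) (λ.0))
  [4] (λ.0) (λ.0) (λ.0)
  [5] (λ.0) (λ.0)
  [6] λ.0

Answer: normal form = λ.0  (in 6 steps)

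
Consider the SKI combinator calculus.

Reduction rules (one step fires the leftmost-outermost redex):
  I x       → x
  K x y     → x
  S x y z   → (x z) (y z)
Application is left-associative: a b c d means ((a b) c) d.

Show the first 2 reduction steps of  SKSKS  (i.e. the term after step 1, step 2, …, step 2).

Answer: after 2 steps: KS

Derivation:
  start: SKSKS
  [1] KK(SK)S
  [2] KS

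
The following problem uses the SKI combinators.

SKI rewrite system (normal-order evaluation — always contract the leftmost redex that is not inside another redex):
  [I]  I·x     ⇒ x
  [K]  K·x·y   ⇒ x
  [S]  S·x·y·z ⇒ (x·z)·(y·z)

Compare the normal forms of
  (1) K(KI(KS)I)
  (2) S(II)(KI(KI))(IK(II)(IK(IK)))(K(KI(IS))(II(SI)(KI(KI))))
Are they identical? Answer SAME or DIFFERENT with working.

Term A:
  start: K(KI(KS)I)
  →1  K(II)
  →2  KI

Term B:
  start: S(II)(KI(KI))(IK(II)(IK(IK)))(K(KI(IS))(II(SI)(KI(KI))))
  →1  II(IK(II)(IK(IK)))(KI(KI)(IK(II)(IK(IK))))(K(KI(IS))(II(SI)(KI(KI))))
  →2  I(IK(II)(IK(IK)))(KI(KI)(IK(II)(IK(IK))))(K(KI(IS))(II(SI)(KI(KI))))
  →3  IK(II)(IK(IK))(KI(KI)(IK(II)(IK(IK))))(K(KI(IS))(II(SI)(KI(KI))))
  →4  K(II)(IK(IK))(KI(KI)(IK(II)(IK(IK))))(K(KI(IS))(II(SI)(KI(KI))))
  →5  II(KI(KI)(IK(II)(IK(IK))))(K(KI(IS))(II(SI)(KI(KI))))
  →6  I(KI(KI)(IK(II)(IK(IK))))(K(KI(IS))(II(SI)(KI(KI))))
  →7  KI(KI)(IK(II)(IK(IK)))(K(KI(IS))(II(SI)(KI(KI))))
  →8  I(IK(II)(IK(IK)))(K(KI(IS))(II(SI)(KI(KI))))
  →9  IK(II)(IK(IK))(K(KI(IS))(II(SI)(KI(KI))))
  →10  K(II)(IK(IK))(K(KI(IS))(II(SI)(KI(KI))))
  →11  II(K(KI(IS))(II(SI)(KI(KI))))
  →12  I(K(KI(IS))(II(SI)(KI(KI))))
  →13  K(KI(IS))(II(SI)(KI(KI)))
  →14  KI(IS)
  →15  I

Answer: DIFFERENT — A ⇓ KI, B ⇓ I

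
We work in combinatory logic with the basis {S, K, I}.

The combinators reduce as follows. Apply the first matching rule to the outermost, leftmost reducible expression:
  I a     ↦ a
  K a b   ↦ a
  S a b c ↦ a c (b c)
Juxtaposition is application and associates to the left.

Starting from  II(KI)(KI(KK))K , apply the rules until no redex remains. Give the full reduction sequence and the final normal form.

  start: II(KI)(KI(KK))K
  [1] I(KI)(KI(KK))K
  [2] KI(KI(KK))K
  [3] IK
  [4] K

Answer: normal form = K  (in 4 steps)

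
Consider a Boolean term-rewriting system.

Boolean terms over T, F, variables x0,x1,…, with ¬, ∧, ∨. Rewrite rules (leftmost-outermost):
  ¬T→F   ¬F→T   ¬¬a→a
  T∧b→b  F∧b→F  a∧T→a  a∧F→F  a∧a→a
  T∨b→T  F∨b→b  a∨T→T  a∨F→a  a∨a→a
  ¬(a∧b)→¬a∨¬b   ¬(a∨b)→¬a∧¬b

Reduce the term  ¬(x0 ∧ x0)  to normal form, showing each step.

Answer: normal form = ¬x0  (in 2 steps)

Reduction:
  start: ¬(x0 ∧ x0)
  [1] ¬x0 ∨ ¬x0
  [2] ¬x0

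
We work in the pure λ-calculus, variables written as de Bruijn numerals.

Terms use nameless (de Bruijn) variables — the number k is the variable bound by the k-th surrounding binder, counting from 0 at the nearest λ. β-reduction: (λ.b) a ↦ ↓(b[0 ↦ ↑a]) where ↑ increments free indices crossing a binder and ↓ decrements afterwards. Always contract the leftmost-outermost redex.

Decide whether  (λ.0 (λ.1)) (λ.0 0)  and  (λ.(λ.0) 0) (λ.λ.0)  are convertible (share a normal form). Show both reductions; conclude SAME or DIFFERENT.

Term A:
  start: (λ.0 (λ.1)) (λ.0 0)
  [1] (λ.0 0) (λ.λ.0 0)
  [2] (λ.λ.0 0) (λ.λ.0 0)
  [3] λ.0 0

Term B:
  start: (λ.(λ.0) 0) (λ.λ.0)
  [1] (λ.0) (λ.λ.0)
  [2] λ.λ.0

Answer: DIFFERENT — A ⇓ λ.0 0, B ⇓ λ.λ.0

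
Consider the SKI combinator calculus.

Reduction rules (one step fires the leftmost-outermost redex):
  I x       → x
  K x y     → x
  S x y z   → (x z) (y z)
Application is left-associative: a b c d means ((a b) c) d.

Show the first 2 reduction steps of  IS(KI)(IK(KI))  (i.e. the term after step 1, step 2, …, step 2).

  start: IS(KI)(IK(KI))
  →1  S(KI)(IK(KI))
  →2  S(KI)(K(KI))

Answer: after 2 steps: S(KI)(K(KI))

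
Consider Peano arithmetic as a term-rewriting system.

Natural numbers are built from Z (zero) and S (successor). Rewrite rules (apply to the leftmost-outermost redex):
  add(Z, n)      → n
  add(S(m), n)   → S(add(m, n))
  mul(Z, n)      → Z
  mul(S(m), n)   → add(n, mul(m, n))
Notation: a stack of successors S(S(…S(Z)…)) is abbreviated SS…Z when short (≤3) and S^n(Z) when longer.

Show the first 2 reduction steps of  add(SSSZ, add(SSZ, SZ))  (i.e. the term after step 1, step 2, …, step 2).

Answer: after 2 steps: S(S(add(SZ, add(SSZ, SZ))))

Derivation:
  start: add(SSSZ, add(SSZ, SZ))
  step 1: S(add(SSZ, add(SSZ, SZ)))
  step 2: S(S(add(SZ, add(SSZ, SZ))))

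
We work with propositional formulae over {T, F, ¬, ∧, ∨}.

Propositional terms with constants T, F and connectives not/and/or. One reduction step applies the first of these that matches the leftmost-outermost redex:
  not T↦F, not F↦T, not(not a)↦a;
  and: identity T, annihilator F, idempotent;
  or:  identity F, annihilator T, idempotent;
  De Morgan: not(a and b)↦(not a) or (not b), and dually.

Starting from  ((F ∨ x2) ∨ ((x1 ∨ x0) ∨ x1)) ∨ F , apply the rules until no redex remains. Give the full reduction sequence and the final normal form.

  start: ((F ∨ x2) ∨ ((x1 ∨ x0) ∨ x1)) ∨ F
  step 1: (F ∨ x2) ∨ ((x1 ∨ x0) ∨ x1)
  step 2: x2 ∨ ((x1 ∨ x0) ∨ x1)

Answer: normal form = x2 ∨ ((x1 ∨ x0) ∨ x1)  (in 2 steps)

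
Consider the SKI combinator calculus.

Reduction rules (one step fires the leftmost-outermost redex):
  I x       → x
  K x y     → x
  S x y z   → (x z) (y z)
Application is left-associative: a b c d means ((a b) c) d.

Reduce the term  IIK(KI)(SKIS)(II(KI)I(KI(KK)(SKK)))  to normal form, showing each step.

Answer: normal form = I  (in 4 steps)

Derivation:
  start: IIK(KI)(SKIS)(II(KI)I(KI(KK)(SKK)))
  step 1: IK(KI)(SKIS)(II(KI)I(KI(KK)(SKK)))
  step 2: K(KI)(SKIS)(II(KI)I(KI(KK)(SKK)))
  step 3: KI(II(KI)I(KI(KK)(SKK)))
  step 4: I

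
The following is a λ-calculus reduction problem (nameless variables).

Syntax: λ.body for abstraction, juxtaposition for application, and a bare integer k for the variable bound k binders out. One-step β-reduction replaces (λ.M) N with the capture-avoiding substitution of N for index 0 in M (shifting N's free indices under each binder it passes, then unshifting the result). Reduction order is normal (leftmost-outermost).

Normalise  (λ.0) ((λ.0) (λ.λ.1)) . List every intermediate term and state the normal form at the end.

  start: (λ.0) ((λ.0) (λ.λ.1))
  step 1: (λ.0) (λ.λ.1)
  step 2: λ.λ.1

Answer: normal form = λ.λ.1  (in 2 steps)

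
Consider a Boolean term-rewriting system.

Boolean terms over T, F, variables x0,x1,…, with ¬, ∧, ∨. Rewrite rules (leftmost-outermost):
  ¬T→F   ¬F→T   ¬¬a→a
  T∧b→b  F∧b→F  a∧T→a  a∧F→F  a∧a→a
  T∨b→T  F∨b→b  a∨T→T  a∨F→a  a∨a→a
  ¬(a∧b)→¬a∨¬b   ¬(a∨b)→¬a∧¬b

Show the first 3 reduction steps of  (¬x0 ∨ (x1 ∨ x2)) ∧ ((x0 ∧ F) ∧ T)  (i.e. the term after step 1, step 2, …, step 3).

Answer: after 3 steps: F

Derivation:
  start: (¬x0 ∨ (x1 ∨ x2)) ∧ ((x0 ∧ F) ∧ T)
  [1] (¬x0 ∨ (x1 ∨ x2)) ∧ (x0 ∧ F)
  [2] (¬x0 ∨ (x1 ∨ x2)) ∧ F
  [3] F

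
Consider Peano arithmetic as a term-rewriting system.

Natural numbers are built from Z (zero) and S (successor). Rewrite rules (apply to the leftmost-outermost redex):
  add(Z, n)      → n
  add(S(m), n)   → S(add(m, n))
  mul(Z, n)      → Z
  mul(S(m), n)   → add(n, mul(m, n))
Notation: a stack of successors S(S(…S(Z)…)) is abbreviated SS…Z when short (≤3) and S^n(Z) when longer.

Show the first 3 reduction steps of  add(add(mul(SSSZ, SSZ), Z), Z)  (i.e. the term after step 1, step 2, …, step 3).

Answer: after 3 steps: add(S(add(add(SZ, mul(SSZ, SSZ)), Z)), Z)

Working:
  start: add(add(mul(SSSZ, SSZ), Z), Z)
  →1  add(add(add(SSZ, mul(SSZ, SSZ)), Z), Z)
  →2  add(add(S(add(SZ, mul(SSZ, SSZ))), Z), Z)
  →3  add(S(add(add(SZ, mul(SSZ, SSZ)), Z)), Z)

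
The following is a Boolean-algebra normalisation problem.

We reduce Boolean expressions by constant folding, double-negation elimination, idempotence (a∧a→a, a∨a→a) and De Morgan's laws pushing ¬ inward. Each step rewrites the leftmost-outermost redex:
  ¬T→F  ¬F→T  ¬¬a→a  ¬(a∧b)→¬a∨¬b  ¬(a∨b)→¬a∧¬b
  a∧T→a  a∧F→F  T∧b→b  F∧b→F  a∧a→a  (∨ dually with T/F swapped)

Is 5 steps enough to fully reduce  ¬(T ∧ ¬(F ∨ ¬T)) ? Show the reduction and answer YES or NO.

Answer: NO — after 5 steps the term is ¬T, not yet normal

Derivation:
  start: ¬(T ∧ ¬(F ∨ ¬T))
  →1  ¬T ∨ ¬¬(F ∨ ¬T)
  →2  F ∨ ¬¬(F ∨ ¬T)
  →3  ¬¬(F ∨ ¬T)
  →4  F ∨ ¬T
  →5  ¬T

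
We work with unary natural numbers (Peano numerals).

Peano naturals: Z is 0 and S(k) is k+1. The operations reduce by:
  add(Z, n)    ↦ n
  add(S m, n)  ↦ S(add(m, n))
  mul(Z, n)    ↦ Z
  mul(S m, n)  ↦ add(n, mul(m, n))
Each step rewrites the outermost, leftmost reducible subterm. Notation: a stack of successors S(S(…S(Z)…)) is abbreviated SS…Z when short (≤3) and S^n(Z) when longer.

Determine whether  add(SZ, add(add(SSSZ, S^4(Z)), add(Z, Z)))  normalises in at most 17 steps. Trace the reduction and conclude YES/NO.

  start: add(SZ, add(add(SSSZ, S^4(Z)), add(Z, Z)))
  [1] S(add(Z, add(add(SSSZ, S^4(Z)), add(Z, Z))))
  [2] S(add(add(SSSZ, S^4(Z)), add(Z, Z)))
  [3] S(add(S(add(SSZ, S^4(Z))), add(Z, Z)))
  [4] S(S(add(add(SSZ, S^4(Z)), add(Z, Z))))
  [5] S(S(add(S(add(SZ, S^4(Z))), add(Z, Z))))
  [6] S(S(S(add(add(SZ, S^4(Z)), add(Z, Z)))))
  [7] S(S(S(add(S(add(Z, S^4(Z))), add(Z, Z)))))
  [8] S(S(S(S(add(add(Z, S^4(Z)), add(Z, Z))))))
  [9] S(S(S(S(add(S^4(Z), add(Z, Z))))))
  [10] S(S(S(S(S(add(SSSZ, add(Z, Z)))))))
  [11] S(S(S(S(S(S(add(SSZ, add(Z, Z))))))))
  [12] S(S(S(S(S(S(S(add(SZ, add(Z, Z)))))))))
  [13] S(S(S(S(S(S(S(S(add(Z, add(Z, Z))))))))))
  [14] S(S(S(S(S(S(S(S(add(Z, Z)))))))))
  [15] S^8(Z)

Answer: YES — reaches normal form S^8(Z) in 15 ≤ 17 steps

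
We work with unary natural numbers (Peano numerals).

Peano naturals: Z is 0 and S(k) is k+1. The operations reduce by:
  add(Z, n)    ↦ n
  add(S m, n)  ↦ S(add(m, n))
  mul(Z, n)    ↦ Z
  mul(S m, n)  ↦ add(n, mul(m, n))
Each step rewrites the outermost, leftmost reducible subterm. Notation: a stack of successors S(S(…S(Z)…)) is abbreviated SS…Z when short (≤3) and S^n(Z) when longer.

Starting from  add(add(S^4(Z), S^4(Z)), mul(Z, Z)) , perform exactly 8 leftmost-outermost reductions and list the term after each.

Answer: after 8 steps: S(S(S(S(add(add(Z, S^4(Z)), mul(Z, Z))))))

Reduction:
  start: add(add(S^4(Z), S^4(Z)), mul(Z, Z))
  [1] add(S(add(SSSZ, S^4(Z))), mul(Z, Z))
  [2] S(add(add(SSSZ, S^4(Z)), mul(Z, Z)))
  [3] S(add(S(add(SSZ, S^4(Z))), mul(Z, Z)))
  [4] S(S(add(add(SSZ, S^4(Z)), mul(Z, Z))))
  [5] S(S(add(S(add(SZ, S^4(Z))), mul(Z, Z))))
  [6] S(S(S(add(add(SZ, S^4(Z)), mul(Z, Z)))))
  [7] S(S(S(add(S(add(Z, S^4(Z))), mul(Z, Z)))))
  [8] S(S(S(S(add(add(Z, S^4(Z)), mul(Z, Z))))))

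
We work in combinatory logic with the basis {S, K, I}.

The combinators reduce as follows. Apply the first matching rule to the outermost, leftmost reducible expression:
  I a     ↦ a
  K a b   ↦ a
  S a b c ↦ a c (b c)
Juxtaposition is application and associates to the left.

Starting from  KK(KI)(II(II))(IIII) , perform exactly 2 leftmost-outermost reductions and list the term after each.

  start: KK(KI)(II(II))(IIII)
  step 1: K(II(II))(IIII)
  step 2: II(II)

Answer: after 2 steps: II(II)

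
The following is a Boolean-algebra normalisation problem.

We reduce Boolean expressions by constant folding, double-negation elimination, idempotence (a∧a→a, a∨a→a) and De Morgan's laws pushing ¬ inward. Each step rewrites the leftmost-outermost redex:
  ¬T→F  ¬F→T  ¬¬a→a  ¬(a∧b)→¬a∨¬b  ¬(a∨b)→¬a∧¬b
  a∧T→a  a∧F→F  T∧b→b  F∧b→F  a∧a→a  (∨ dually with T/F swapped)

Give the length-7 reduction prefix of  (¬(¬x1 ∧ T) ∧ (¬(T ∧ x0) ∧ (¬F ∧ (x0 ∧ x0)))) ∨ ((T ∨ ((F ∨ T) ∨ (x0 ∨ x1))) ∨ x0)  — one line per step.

  start: (¬(¬x1 ∧ T) ∧ (¬(T ∧ x0) ∧ (¬F ∧ (x0 ∧ x0)))) ∨ ((T ∨ ((F ∨ T) ∨ (x0 ∨ x1))) ∨ x0)
  →1  ((¬¬x1 ∨ ¬T) ∧ (¬(T ∧ x0) ∧ (¬F ∧ (x0 ∧ x0)))) ∨ ((T ∨ ((F ∨ T) ∨ (x0 ∨ x1))) ∨ x0)
  →2  ((x1 ∨ ¬T) ∧ (¬(T ∧ x0) ∧ (¬F ∧ (x0 ∧ x0)))) ∨ ((T ∨ ((F ∨ T) ∨ (x0 ∨ x1))) ∨ x0)
  →3  ((x1 ∨ F) ∧ (¬(T ∧ x0) ∧ (¬F ∧ (x0 ∧ x0)))) ∨ ((T ∨ ((F ∨ T) ∨ (x0 ∨ x1))) ∨ x0)
  →4  (x1 ∧ (¬(T ∧ x0) ∧ (¬F ∧ (x0 ∧ x0)))) ∨ ((T ∨ ((F ∨ T) ∨ (x0 ∨ x1))) ∨ x0)
  →5  (x1 ∧ ((¬T ∨ ¬x0) ∧ (¬F ∧ (x0 ∧ x0)))) ∨ ((T ∨ ((F ∨ T) ∨ (x0 ∨ x1))) ∨ x0)
  →6  (x1 ∧ ((F ∨ ¬x0) ∧ (¬F ∧ (x0 ∧ x0)))) ∨ ((T ∨ ((F ∨ T) ∨ (x0 ∨ x1))) ∨ x0)
  →7  (x1 ∧ (¬x0 ∧ (¬F ∧ (x0 ∧ x0)))) ∨ ((T ∨ ((F ∨ T) ∨ (x0 ∨ x1))) ∨ x0)

Answer: after 7 steps: (x1 ∧ (¬x0 ∧ (¬F ∧ (x0 ∧ x0)))) ∨ ((T ∨ ((F ∨ T) ∨ (x0 ∨ x1))) ∨ x0)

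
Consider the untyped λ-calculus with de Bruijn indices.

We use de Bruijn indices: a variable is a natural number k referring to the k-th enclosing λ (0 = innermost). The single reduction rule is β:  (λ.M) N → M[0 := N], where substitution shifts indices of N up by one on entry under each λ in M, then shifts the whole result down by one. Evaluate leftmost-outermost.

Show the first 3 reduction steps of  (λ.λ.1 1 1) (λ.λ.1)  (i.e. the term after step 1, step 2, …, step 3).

  start: (λ.λ.1 1 1) (λ.λ.1)
  step 1: λ.(λ.λ.1) (λ.λ.1) (λ.λ.1)
  step 2: λ.(λ.λ.λ.1) (λ.λ.1)
  step 3: λ.λ.λ.1

Answer: after 3 steps: λ.λ.λ.1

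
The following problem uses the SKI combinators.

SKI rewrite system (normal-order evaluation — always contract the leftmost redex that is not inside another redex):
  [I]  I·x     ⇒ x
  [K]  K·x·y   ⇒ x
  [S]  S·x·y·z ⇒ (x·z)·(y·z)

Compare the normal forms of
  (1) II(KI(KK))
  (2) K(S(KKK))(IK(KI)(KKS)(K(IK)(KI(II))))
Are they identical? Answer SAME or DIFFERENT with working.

Answer: DIFFERENT — A ⇓ I, B ⇓ SK

Reduction:
Term A:
  start: II(KI(KK))
  [1] I(KI(KK))
  [2] KI(KK)
  [3] I

Term B:
  start: K(S(KKK))(IK(KI)(KKS)(K(IK)(KI(II))))
  [1] S(KKK)
  [2] SK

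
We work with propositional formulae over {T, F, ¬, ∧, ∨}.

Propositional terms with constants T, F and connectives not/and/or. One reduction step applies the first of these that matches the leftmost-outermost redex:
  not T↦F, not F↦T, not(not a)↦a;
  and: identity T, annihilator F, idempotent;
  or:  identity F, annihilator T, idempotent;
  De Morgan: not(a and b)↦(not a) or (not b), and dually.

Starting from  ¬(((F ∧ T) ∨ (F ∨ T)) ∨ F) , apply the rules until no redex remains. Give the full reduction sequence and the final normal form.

  start: ¬(((F ∧ T) ∨ (F ∨ T)) ∨ F)
  →1  ¬((F ∧ T) ∨ (F ∨ T)) ∧ ¬F
  →2  (¬(F ∧ T) ∧ ¬(F ∨ T)) ∧ ¬F
  →3  ((¬F ∨ ¬T) ∧ ¬(F ∨ T)) ∧ ¬F
  →4  ((T ∨ ¬T) ∧ ¬(F ∨ T)) ∧ ¬F
  →5  (T ∧ ¬(F ∨ T)) ∧ ¬F
  →6  ¬(F ∨ T) ∧ ¬F
  →7  (¬F ∧ ¬T) ∧ ¬F
  →8  (T ∧ ¬T) ∧ ¬F
  →9  ¬T ∧ ¬F
  →10  F ∧ ¬F
  →11  F

Answer: normal form = F  (in 11 steps)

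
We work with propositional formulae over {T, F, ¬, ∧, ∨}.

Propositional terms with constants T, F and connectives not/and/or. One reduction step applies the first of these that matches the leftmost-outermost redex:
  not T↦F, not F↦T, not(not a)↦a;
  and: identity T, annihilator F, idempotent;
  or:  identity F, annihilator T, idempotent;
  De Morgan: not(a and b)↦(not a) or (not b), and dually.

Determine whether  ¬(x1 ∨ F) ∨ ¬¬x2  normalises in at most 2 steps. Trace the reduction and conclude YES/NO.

  start: ¬(x1 ∨ F) ∨ ¬¬x2
  [1] (¬x1 ∧ ¬F) ∨ ¬¬x2
  [2] (¬x1 ∧ T) ∨ ¬¬x2

Answer: NO — after 2 steps the term is (¬x1 ∧ T) ∨ ¬¬x2, not yet normal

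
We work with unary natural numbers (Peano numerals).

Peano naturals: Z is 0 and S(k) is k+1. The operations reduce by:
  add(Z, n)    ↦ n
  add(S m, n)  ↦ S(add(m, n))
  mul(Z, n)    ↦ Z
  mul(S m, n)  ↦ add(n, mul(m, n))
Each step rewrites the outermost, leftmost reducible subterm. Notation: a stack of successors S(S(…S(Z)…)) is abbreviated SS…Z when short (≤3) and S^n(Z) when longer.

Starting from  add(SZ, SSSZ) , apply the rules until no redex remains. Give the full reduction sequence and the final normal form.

  start: add(SZ, SSSZ)
  →1  S(add(Z, SSSZ))
  →2  S^4(Z)

Answer: normal form = S^4(Z)  (in 2 steps)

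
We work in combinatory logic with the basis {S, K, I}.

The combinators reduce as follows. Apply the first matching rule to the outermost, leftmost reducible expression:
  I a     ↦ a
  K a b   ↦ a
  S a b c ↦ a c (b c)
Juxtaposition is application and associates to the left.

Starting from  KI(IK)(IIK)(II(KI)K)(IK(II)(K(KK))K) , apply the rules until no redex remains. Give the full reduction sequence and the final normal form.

  start: KI(IK)(IIK)(II(KI)K)(IK(II)(K(KK))K)
  [1] I(IIK)(II(KI)K)(IK(II)(K(KK))K)
  [2] IIK(II(KI)K)(IK(II)(K(KK))K)
  [3] IK(II(KI)K)(IK(II)(K(KK))K)
  [4] K(II(KI)K)(IK(II)(K(KK))K)
  [5] II(KI)K
  [6] I(KI)K
  [7] KIK
  [8] I

Answer: normal form = I  (in 8 steps)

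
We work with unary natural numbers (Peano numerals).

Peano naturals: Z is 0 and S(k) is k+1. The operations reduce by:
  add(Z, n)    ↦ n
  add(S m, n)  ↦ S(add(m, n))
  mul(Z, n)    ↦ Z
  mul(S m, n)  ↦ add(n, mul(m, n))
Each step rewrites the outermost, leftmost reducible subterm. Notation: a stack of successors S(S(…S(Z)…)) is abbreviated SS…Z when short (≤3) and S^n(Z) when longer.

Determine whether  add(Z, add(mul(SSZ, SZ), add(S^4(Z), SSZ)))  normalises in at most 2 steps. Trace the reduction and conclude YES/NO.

Answer: NO — after 2 steps the term is add(add(SZ, mul(SZ, SZ)), add(S^4(Z), SSZ)), not yet normal

Reduction:
  start: add(Z, add(mul(SSZ, SZ), add(S^4(Z), SSZ)))
  →1  add(mul(SSZ, SZ), add(S^4(Z), SSZ))
  →2  add(add(SZ, mul(SZ, SZ)), add(S^4(Z), SSZ))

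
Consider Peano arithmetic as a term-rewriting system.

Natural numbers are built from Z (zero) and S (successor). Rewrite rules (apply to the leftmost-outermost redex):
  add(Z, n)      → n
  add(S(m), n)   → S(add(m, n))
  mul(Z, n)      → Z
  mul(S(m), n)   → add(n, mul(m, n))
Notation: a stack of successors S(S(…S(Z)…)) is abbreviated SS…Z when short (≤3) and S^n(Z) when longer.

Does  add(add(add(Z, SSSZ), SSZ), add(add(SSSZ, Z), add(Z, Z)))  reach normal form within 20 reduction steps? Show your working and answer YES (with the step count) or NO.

  start: add(add(add(Z, SSSZ), SSZ), add(add(SSSZ, Z), add(Z, Z)))
  [1] add(add(SSSZ, SSZ), add(add(SSSZ, Z), add(Z, Z)))
  [2] add(S(add(SSZ, SSZ)), add(add(SSSZ, Z), add(Z, Z)))
  [3] S(add(add(SSZ, SSZ), add(add(SSSZ, Z), add(Z, Z))))
  [4] S(add(S(add(SZ, SSZ)), add(add(SSSZ, Z), add(Z, Z))))
  [5] S(S(add(add(SZ, SSZ), add(add(SSSZ, Z), add(Z, Z)))))
  [6] S(S(add(S(add(Z, SSZ)), add(add(SSSZ, Z), add(Z, Z)))))
  [7] S(S(S(add(add(Z, SSZ), add(add(SSSZ, Z), add(Z, Z))))))
  [8] S(S(S(add(SSZ, add(add(SSSZ, Z), add(Z, Z))))))
  [9] S(S(S(S(add(SZ, add(add(SSSZ, Z), add(Z, Z)))))))
  [10] S(S(S(S(S(add(Z, add(add(SSSZ, Z), add(Z, Z))))))))
  [11] S(S(S(S(S(add(add(SSSZ, Z), add(Z, Z)))))))
  [12] S(S(S(S(S(add(S(add(SSZ, Z)), add(Z, Z)))))))
  [13] S(S(S(S(S(S(add(add(SSZ, Z), add(Z, Z))))))))
  [14] S(S(S(S(S(S(add(S(add(SZ, Z)), add(Z, Z))))))))
  [15] S(S(S(S(S(S(S(add(add(SZ, Z), add(Z, Z)))))))))
  [16] S(S(S(S(S(S(S(add(S(add(Z, Z)), add(Z, Z)))))))))
  [17] S(S(S(S(S(S(S(S(add(add(Z, Z), add(Z, Z))))))))))
  [18] S(S(S(S(S(S(S(S(add(Z, add(Z, Z))))))))))
  [19] S(S(S(S(S(S(S(S(add(Z, Z)))))))))
  [20] S^8(Z)

Answer: YES — reaches normal form S^8(Z) in 20 ≤ 20 steps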